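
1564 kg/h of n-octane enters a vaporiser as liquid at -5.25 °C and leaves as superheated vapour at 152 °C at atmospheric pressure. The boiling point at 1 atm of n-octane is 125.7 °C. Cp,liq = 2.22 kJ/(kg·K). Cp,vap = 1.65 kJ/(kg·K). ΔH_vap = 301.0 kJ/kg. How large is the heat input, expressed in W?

Q = 276000 W

liquid -5.25→125.7 °C: 290.71 kJ/kg
vaporisation at 125.7 °C: 301 kJ/kg
vapour 125.7→152 °C: 43.395 kJ/kg
Δh = 290.71 + 301 + 43.395 = 635.1 kJ/kg
Q = ṁ·Δh = 1564 kg/h × 635.1 kJ/kg = 993300 kJ/h
|Q| = 275.92 kW = 275920 W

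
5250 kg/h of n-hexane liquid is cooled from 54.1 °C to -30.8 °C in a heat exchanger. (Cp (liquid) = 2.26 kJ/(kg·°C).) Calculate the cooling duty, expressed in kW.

Q_c = 280 kW

Q = ṁ·Cp·ΔT = 5250 × 2.26 × (-30.8 − 54.1) = -1.0073e+06 kJ/h
Converting: 1.0073e+06 / 3600 s = 279.82 kW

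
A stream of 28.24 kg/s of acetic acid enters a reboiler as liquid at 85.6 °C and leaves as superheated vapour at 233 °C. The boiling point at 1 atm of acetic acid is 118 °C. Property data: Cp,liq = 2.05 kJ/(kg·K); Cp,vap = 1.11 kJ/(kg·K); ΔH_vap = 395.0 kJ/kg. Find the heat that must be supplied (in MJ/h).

liquid 85.6→118 °C: 66.42 kJ/kg
vaporisation at 118 °C: 395 kJ/kg
vapour 118→233 °C: 127.65 kJ/kg
Δh = 66.42 + 395 + 127.65 = 589.07 kJ/kg
Q = ṁ·Δh = 28.24 kg/s × 589.07 kJ/kg = 16635 kJ/s
|Q| = 16635 kW = 59887 MJ/h

Q = 59900 MJ/h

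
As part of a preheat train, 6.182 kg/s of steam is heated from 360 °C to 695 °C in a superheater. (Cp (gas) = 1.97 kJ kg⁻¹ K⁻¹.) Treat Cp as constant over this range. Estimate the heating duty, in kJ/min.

Q = 245000 kJ/min

Q = ṁ·Cp·ΔT = 6.182 × 1.97 × (695 − 360) = 4079.8 kJ/s
Heating duty = 244790 kJ/min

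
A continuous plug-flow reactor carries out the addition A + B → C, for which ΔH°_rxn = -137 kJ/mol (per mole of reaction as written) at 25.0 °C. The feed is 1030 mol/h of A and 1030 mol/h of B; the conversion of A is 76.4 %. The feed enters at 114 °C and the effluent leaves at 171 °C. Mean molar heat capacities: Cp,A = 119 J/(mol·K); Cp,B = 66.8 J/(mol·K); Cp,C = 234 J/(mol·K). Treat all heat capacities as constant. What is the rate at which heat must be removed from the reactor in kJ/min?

Extent of reaction ξ = 0.764 × 1030 = 786.92 mol/h
Reaction term: ξ·ΔH°_rxn = 786.92 × -137 = -107810 kJ/h
Sensible, feed 114→25 °C: -17032 kJ/h
Outlet flows (mol/h): A 243.08, B 243.08, C 786.92
Sensible, products 25→171 °C: 33478 kJ/h
Q = ΔH = -91362 kJ/h = -25.378 kW
Heat removed = 1522.7 kJ/min

Q_out = 1520 kJ/min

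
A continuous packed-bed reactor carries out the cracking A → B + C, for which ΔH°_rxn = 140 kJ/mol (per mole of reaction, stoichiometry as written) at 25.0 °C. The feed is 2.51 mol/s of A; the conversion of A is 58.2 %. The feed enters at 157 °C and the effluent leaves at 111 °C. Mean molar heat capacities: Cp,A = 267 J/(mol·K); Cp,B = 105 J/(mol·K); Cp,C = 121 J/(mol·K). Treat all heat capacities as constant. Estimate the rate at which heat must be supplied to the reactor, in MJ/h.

Q_in = 607 MJ/h

Extent of reaction ξ = 0.582 × 2.51 = 1.4608 mol/s
Reaction term: ξ·ΔH°_rxn = 1.4608 × 140 = 204.51 kJ/s
Sensible, feed 157→25 °C: -88.462 kJ/s
Outlet flows (mol/s): A 1.0492, B 1.4608, C 1.4608
Sensible, products 25→111 °C: 52.484 kJ/s
Q = ΔH = 168.54 kJ/s = 168.54 kW
Heat supplied = 606.73 MJ/h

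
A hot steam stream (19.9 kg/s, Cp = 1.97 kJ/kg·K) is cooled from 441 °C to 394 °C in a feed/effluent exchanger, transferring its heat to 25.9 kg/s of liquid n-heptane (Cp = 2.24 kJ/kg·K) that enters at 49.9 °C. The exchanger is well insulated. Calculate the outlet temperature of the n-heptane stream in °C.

T_c,out = 81.7 °C

Heat released by hot stream: Q = 19.9 × 1.97 × (441 − 394) = 1842.5 kJ/s
Energy balance on cold side (adiabatic exchanger): Q = ṁ_c·Cp_c·(T_c,out − T_c,in)
T_c,out = 49.9 + 1842.5/(25.9 × 2.24) = 81.659 °C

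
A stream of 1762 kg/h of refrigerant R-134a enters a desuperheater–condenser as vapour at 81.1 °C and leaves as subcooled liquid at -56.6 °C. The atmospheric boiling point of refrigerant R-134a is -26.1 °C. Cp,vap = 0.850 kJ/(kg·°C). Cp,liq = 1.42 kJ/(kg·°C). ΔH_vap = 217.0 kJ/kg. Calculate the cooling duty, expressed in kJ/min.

vapour 81.1→-26.1 °C: -91.12 kJ/kg
condensation at -26.1 °C: -217 kJ/kg
liquid -26.1→-56.6 °C: -43.31 kJ/kg
Δh = -91.12 + -217 + -43.31 = -351.43 kJ/kg
Q = ṁ·Δh = 1762 kg/h × -351.43 kJ/kg = -619220 kJ/h
|Q| = 172.01 kW = 10320 kJ/min

Q_c = 10300 kJ/min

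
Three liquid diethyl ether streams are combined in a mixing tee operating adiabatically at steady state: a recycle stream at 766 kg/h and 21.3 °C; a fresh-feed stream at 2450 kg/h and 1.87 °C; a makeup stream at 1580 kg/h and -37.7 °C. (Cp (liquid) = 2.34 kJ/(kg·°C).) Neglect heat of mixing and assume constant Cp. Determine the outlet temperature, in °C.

T_out = -8.06 °C

No heat crosses the boundary, so H_out = H_in.
Σ ṁᵢCp,ᵢTᵢ = 766×2.34×21.3 + 2450×2.34×1.87 + 1580×2.34×-37.7 = -90485
Σ ṁᵢCp,ᵢ = 766×2.34 + 2450×2.34 + 1580×2.34 = 11223
T_out = -90485 / 11223 = -8.0627 °C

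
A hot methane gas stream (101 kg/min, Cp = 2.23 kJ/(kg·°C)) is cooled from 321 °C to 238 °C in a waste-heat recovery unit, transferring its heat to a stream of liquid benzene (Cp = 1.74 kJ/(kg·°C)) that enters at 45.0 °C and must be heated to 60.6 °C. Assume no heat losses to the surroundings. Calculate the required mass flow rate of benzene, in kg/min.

ṁ_c = 689 kg/min

Heat released by hot stream: Q = 101 × 2.23 × (321 − 238) = 18694 kJ/min
Energy balance on cold side (adiabatic exchanger): Q = ṁ_c·Cp_c·(T_c,out − T_c,in)
ṁ_c = 18694 / [1.74 × (60.6 − 45.0)] = 688.7 kg/min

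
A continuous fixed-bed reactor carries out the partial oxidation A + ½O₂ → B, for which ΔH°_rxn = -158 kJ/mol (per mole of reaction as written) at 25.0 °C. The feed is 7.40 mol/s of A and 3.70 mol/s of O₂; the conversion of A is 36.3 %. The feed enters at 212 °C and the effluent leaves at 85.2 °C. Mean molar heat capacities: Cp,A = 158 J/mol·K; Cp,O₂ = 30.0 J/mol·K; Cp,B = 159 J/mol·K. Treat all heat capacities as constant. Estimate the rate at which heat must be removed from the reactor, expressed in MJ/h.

Extent of reaction ξ = 0.363 × 7.40 = 2.6862 mol/s
Reaction term: ξ·ΔH°_rxn = 2.6862 × -158 = -424.42 kJ/s
Sensible, feed 212→25 °C: -239.4 kJ/s
Outlet flows (mol/s): A 4.7138, O₂ 2.3569, B 2.6862
Sensible, products 25→85.2 °C: 74.804 kJ/s
Q = ΔH = -589.01 kJ/s = -589.01 kW
Heat removed = 2120.4 MJ/h

Q_out = 2120 MJ/h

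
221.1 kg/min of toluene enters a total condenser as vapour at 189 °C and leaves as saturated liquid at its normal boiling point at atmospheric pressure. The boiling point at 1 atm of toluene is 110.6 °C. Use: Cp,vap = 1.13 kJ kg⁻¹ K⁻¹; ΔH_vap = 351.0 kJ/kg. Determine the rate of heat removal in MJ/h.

Q_c = 5830 MJ/h

vapour 189→110.6 °C: -88.592 kJ/kg
condensation at 110.6 °C: -351 kJ/kg
Δh = -88.592 + -351 = -439.59 kJ/kg
Q = ṁ·Δh = 221.1 kg/min × -439.59 kJ/kg = -97194 kJ/min
|Q| = 1619.9 kW = 5831.6 MJ/h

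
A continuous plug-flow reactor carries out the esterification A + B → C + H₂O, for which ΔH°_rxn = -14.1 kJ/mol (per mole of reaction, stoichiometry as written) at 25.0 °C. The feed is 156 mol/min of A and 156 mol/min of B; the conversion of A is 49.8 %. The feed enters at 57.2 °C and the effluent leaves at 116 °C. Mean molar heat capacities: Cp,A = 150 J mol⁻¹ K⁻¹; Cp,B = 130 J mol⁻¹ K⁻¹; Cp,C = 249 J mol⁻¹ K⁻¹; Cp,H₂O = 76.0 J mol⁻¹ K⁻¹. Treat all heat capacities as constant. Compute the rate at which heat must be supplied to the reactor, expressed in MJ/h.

Extent of reaction ξ = 0.498 × 156 = 77.688 mol/min
Reaction term: ξ·ΔH°_rxn = 77.688 × -14.1 = -1095.4 kJ/min
Sensible, feed 57.2→25 °C: -1406.5 kJ/min
Outlet flows (mol/min): A 78.312, B 78.312, C 77.688, H₂O 77.688
Sensible, products 25→116 °C: 4293 kJ/min
Q = ΔH = 1791.1 kJ/min = 29.852 kW
Heat supplied = 107.47 MJ/h

Q_in = 107 MJ/h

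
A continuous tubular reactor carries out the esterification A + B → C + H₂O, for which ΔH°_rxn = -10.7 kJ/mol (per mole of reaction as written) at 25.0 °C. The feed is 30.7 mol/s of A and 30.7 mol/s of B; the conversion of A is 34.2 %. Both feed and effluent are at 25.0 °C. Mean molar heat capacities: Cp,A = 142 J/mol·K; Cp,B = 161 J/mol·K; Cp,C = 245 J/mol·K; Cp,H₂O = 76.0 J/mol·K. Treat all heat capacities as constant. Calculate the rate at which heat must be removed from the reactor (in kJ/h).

Q_out = 404000 kJ/h

Extent of reaction ξ = 0.342 × 30.7 = 10.499 mol/s
Reaction term: ξ·ΔH°_rxn = 10.499 × -10.7 = -112.34 kJ/s
Q = ΔH = -112.34 kJ/s = -112.34 kW
Heat removed = 404440 kJ/h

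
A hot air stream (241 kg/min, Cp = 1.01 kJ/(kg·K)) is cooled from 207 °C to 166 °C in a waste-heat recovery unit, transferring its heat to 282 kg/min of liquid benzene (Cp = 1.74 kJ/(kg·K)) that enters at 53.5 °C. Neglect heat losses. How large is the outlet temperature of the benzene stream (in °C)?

T_c,out = 73.8 °C

Heat released by hot stream: Q = 241 × 1.01 × (207 − 166) = 9979.8 kJ/min
Energy balance on cold side (adiabatic exchanger): Q = ṁ_c·Cp_c·(T_c,out − T_c,in)
T_c,out = 53.5 + 9979.8/(282 × 1.74) = 73.839 °C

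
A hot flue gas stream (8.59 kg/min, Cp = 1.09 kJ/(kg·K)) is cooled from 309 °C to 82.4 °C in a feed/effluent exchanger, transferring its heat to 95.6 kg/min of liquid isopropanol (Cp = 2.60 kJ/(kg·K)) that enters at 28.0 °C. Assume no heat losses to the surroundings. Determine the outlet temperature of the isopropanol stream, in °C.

Heat released by hot stream: Q = 8.59 × 1.09 × (309 − 82.4) = 2121.7 kJ/min
Energy balance on cold side (adiabatic exchanger): Q = ṁ_c·Cp_c·(T_c,out − T_c,in)
T_c,out = 28.0 + 2121.7/(95.6 × 2.60) = 36.536 °C

T_c,out = 36.5 °C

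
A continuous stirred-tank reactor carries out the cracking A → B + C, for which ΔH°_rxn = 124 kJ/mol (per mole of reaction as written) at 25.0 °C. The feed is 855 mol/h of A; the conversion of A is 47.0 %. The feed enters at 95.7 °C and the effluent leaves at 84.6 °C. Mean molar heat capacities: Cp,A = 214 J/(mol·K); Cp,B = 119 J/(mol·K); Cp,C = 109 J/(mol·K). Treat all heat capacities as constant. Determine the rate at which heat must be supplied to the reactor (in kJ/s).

Q_in = 13.4 kJ/s

Extent of reaction ξ = 0.470 × 855 = 401.85 mol/h
Reaction term: ξ·ΔH°_rxn = 401.85 × 124 = 49829 kJ/h
Sensible, feed 95.7→25 °C: -12936 kJ/h
Outlet flows (mol/h): A 453.15, B 401.85, C 401.85
Sensible, products 25→84.6 °C: 11240 kJ/h
Q = ΔH = 48134 kJ/h = 13.37 kW
Heat supplied = 13.37 kJ/s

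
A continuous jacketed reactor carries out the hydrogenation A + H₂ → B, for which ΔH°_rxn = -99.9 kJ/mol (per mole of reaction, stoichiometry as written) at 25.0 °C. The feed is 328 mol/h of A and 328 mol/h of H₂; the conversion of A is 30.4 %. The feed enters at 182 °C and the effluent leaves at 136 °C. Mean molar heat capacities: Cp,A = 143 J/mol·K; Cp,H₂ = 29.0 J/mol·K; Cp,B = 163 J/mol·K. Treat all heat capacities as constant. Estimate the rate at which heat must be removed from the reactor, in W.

Q_out = 3520 W

Extent of reaction ξ = 0.304 × 328 = 99.712 mol/h
Reaction term: ξ·ΔH°_rxn = 99.712 × -99.9 = -9961.2 kJ/h
Sensible, feed 182→25 °C: -8857.3 kJ/h
Outlet flows (mol/h): A 228.29, H₂ 228.29, B 99.712
Sensible, products 25→136 °C: 6162.6 kJ/h
Q = ΔH = -12656 kJ/h = -3.5155 kW
Heat removed = 3515.5 W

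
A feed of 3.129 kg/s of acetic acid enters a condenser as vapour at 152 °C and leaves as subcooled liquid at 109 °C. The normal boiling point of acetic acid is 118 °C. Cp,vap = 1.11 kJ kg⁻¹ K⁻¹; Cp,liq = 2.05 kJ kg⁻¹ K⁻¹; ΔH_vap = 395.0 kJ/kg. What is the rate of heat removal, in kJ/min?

vapour 152→118 °C: -37.74 kJ/kg
condensation at 118 °C: -395 kJ/kg
liquid 118→109 °C: -18.45 kJ/kg
Δh = -37.74 + -395 + -18.45 = -451.19 kJ/kg
Q = ṁ·Δh = 3.129 kg/s × -451.19 kJ/kg = -1411.8 kJ/s
|Q| = 1411.8 kW = 84706 kJ/min

Q_c = 84700 kJ/min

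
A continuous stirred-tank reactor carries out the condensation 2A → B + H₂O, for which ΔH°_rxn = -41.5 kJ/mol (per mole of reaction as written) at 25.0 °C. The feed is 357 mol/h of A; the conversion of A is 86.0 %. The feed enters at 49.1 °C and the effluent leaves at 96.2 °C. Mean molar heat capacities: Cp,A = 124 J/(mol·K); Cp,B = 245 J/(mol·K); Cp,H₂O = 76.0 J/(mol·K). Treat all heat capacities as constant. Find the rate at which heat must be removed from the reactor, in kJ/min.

Q_out = 58.1 kJ/min

Extent of reaction ξ = 0.860 × 357 / 2 = 153.51 mol/h
Reaction term: ξ·ΔH°_rxn = 153.51 × -41.5 = -6370.7 kJ/h
Sensible, feed 49.1→25 °C: -1066.9 kJ/h
Outlet flows (mol/h): A 49.98, B 153.51, H₂O 153.51
Sensible, products 25→96.2 °C: 3949.8 kJ/h
Q = ΔH = -3487.8 kJ/h = -0.96882 kW
Heat removed = 58.129 kJ/min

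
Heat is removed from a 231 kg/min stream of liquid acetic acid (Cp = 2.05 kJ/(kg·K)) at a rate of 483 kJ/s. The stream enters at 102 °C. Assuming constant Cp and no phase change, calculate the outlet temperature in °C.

T_out = 40.8 °C

Q = 483 kJ/s = 28980 kJ/min
ΔT = Q/(ṁ·Cp) = 28980/(231×2.05) = 61.197 K
T_out = 102 − 61.197 = 40.803 °C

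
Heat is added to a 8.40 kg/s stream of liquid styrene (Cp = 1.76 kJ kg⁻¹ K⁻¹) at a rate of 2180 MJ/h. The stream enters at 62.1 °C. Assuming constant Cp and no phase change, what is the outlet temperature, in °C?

T_out = 103 °C

Q = 2180 MJ/h = 605.56 kJ/s
ΔT = Q/(ṁ·Cp) = 605.56/(8.40×1.76) = 40.96 K
T_out = 62.1 + 40.96 = 103.06 °C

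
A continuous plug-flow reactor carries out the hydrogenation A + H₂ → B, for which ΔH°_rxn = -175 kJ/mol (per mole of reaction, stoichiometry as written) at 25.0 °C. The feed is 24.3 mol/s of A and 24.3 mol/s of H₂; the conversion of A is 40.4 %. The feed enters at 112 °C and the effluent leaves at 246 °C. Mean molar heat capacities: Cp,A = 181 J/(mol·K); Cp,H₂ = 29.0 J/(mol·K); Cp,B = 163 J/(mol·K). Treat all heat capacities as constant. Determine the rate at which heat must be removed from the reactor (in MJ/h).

Q_out = 4090 MJ/h

Extent of reaction ξ = 0.404 × 24.3 = 9.8172 mol/s
Reaction term: ξ·ΔH°_rxn = 9.8172 × -175 = -1718 kJ/s
Sensible, feed 112→25 °C: -443.96 kJ/s
Outlet flows (mol/s): A 14.483, H₂ 14.483, B 9.8172
Sensible, products 25→246 °C: 1025.8 kJ/s
Q = ΔH = -1136.2 kJ/s = -1136.2 kW
Heat removed = 4090.2 MJ/h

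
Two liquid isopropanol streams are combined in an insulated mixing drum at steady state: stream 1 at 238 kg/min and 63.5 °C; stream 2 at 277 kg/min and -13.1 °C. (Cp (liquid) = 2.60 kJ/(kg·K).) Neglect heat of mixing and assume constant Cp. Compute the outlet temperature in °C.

T_out = 22.3 °C

Energy balance with Q = 0: Σ ṁᵢCp,ᵢ(T_out − Tᵢ) = 0
T_out = Σ ṁᵢCp,ᵢTᵢ / Σ ṁᵢCp,ᵢ
      = 29859 / 1339 = 22.3 °C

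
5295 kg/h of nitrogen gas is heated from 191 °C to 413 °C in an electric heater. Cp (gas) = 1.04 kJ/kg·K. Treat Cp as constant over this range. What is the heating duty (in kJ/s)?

Q = 340 kJ/s

Q = ṁ·Cp·ΔT = 5295 × 1.04 × (413 − 191) = 1.2225e+06 kJ/h
Converting: 1.2225e+06 / 3600 s = 339.59 kW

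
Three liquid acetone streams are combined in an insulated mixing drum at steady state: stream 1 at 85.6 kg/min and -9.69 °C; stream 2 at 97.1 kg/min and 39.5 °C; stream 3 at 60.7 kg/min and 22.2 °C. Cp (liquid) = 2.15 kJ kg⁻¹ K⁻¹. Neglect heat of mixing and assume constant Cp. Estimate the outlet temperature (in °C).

T_out = 17.9 °C

No heat crosses the boundary, so H_out = H_in.
T_out = Σ ṁᵢCp,ᵢTᵢ / Σ ṁᵢCp,ᵢ
      = 9360.1 / 523.31 = 17.886 °C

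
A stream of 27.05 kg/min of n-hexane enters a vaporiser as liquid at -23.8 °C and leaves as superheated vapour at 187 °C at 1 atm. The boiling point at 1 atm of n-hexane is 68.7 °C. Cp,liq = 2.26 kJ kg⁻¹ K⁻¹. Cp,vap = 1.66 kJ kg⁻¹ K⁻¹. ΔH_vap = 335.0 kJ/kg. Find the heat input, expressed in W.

liquid -23.8→68.7 °C: 209.05 kJ/kg
vaporisation at 68.7 °C: 335 kJ/kg
vapour 68.7→187 °C: 196.38 kJ/kg
Δh = 209.05 + 335 + 196.38 = 740.43 kJ/kg
Q = ṁ·Δh = 27.05 kg/min × 740.43 kJ/kg = 20029 kJ/min
|Q| = 333.81 kW = 333810 W

Q = 334000 W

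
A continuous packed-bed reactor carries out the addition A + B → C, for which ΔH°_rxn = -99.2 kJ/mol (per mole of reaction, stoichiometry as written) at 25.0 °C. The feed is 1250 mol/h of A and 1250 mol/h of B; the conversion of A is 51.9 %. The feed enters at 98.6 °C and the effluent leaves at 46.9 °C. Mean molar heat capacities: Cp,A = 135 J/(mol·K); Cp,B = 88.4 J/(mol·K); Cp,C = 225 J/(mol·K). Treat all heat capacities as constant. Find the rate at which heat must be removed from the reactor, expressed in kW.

Extent of reaction ξ = 0.519 × 1250 = 648.75 mol/h
Reaction term: ξ·ΔH°_rxn = 648.75 × -99.2 = -64356 kJ/h
Sensible, feed 98.6→25 °C: -20553 kJ/h
Outlet flows (mol/h): A 601.25, B 601.25, C 648.75
Sensible, products 25→46.9 °C: 6138.3 kJ/h
Q = ΔH = -78770 kJ/h = -21.881 kW
Heat removed = 21.881 kW

Q_out = 21.9 kW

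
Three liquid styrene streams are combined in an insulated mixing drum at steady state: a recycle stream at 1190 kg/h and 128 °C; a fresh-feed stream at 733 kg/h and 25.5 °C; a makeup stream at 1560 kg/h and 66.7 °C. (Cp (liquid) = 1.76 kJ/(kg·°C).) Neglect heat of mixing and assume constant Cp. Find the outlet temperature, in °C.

T_out = 79.0 °C

Adiabatic, steady state ⇒ Σ ṁᵢCp,ᵢ(T_out − Tᵢ) = 0
Σ ṁᵢCp,ᵢTᵢ = 1190×1.76×128 + 733×1.76×25.5 + 1560×1.76×66.7 = 484110
Σ ṁᵢCp,ᵢ = 1190×1.76 + 733×1.76 + 1560×1.76 = 6130.1
T_out = 484110 / 6130.1 = 78.973 °C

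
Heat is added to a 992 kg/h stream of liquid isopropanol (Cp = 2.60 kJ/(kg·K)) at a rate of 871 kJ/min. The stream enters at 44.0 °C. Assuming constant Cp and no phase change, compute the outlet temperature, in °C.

T_out = 64.3 °C

Q = 871 kJ/min = 52260 kJ/h
ΔT = Q/(ṁ·Cp) = 52260/(992×2.60) = 20.262 K
T_out = 44.0 + 20.262 = 64.262 °C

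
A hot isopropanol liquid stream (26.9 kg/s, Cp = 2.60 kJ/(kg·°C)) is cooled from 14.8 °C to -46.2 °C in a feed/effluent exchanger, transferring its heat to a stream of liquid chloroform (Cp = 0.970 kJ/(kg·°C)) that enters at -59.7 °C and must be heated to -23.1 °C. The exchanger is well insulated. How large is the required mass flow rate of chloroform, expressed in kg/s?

ṁ_c = 120 kg/s

Heat released by hot stream: Q = 26.9 × 2.60 × (14.8 − -46.2) = 4266.3 kJ/s
Energy balance on cold side (adiabatic exchanger): Q = ṁ_c·Cp_c·(T_c,out − T_c,in)
ṁ_c = 4266.3 / [0.970 × (-23.1 − -59.7)] = 120.17 kg/s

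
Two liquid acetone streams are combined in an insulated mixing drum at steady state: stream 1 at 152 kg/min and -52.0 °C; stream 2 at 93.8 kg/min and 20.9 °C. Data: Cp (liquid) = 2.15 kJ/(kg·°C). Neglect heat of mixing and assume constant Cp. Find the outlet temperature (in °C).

Energy balance with Q = 0: Σ ṁᵢCp,ᵢ(T_out − Tᵢ) = 0
T_out = Σ ṁᵢCp,ᵢTᵢ / Σ ṁᵢCp,ᵢ
      = -12779 / 528.47 = -24.181 °C

T_out = -24.2 °C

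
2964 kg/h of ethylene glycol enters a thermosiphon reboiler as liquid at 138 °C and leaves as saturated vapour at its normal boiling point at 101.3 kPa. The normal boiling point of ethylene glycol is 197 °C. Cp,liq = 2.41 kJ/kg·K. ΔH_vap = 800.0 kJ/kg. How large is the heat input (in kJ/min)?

liquid 138→197 °C: 142.19 kJ/kg
vaporisation at 197 °C: 800 kJ/kg
Δh = 142.19 + 800 = 942.19 kJ/kg
Q = ṁ·Δh = 2964 kg/h × 942.19 kJ/kg = 2.7927e+06 kJ/h
|Q| = 775.74 kW = 46544 kJ/min

Q = 46500 kJ/min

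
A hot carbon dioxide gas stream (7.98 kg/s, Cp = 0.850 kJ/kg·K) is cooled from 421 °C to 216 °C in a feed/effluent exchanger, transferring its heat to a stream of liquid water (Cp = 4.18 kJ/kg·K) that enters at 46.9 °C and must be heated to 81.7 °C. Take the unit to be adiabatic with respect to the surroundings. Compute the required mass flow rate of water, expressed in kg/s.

Heat released by hot stream: Q = 7.98 × 0.850 × (421 − 216) = 1390.5 kJ/s
Energy balance on cold side (adiabatic exchanger): Q = ṁ_c·Cp_c·(T_c,out − T_c,in)
ṁ_c = 1390.5 / [4.18 × (81.7 − 46.9)] = 9.5592 kg/s

ṁ_c = 9.56 kg/s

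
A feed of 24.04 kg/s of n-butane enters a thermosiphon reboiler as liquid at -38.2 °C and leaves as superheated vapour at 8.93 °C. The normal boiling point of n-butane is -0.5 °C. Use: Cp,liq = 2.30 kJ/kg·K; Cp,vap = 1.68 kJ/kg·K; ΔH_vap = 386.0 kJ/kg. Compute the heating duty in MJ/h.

Q = 42300 MJ/h

liquid -38.2→-0.5 °C: 86.71 kJ/kg
vaporisation at -0.5 °C: 386 kJ/kg
vapour -0.5→8.93 °C: 15.842 kJ/kg
Δh = 86.71 + 386 + 15.842 = 488.55 kJ/kg
Q = ṁ·Δh = 24.04 kg/s × 488.55 kJ/kg = 11745 kJ/s
|Q| = 11745 kW = 42281 MJ/h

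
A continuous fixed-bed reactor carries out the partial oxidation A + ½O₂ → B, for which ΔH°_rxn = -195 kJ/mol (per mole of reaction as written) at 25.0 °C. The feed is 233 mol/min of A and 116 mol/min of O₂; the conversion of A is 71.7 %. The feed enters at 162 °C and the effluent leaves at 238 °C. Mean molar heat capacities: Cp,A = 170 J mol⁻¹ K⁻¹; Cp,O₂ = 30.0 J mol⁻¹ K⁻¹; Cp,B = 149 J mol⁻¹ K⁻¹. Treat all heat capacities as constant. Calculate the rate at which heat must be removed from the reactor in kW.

Q_out = 510 kW

Extent of reaction ξ = 0.717 × 233 = 167.06 mol/min
Reaction term: ξ·ΔH°_rxn = 167.06 × -195 = -32577 kJ/min
Sensible, feed 162→25 °C: -5903.3 kJ/min
Outlet flows (mol/min): A 65.939, O₂ 32.469, B 167.06
Sensible, products 25→238 °C: 7897.1 kJ/min
Q = ΔH = -30583 kJ/min = -509.72 kW
Heat removed = 509.72 kW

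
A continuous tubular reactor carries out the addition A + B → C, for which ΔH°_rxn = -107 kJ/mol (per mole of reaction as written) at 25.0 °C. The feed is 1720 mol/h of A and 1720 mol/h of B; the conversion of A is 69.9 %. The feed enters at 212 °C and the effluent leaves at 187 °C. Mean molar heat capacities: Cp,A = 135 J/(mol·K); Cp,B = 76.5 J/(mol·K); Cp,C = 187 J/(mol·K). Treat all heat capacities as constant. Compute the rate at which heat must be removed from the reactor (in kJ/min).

Q_out = 2380 kJ/min

Extent of reaction ξ = 0.699 × 1720 = 1202.3 mol/h
Reaction term: ξ·ΔH°_rxn = 1202.3 × -107 = -128640 kJ/h
Sensible, feed 212→25 °C: -68027 kJ/h
Outlet flows (mol/h): A 517.72, B 517.72, C 1202.3
Sensible, products 25→187 °C: 54161 kJ/h
Q = ΔH = -142510 kJ/h = -39.586 kW
Heat removed = 2375.2 kJ/min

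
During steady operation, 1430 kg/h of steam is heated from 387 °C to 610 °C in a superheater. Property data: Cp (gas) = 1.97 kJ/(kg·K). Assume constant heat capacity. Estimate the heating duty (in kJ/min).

Q = 10500 kJ/min

Q = ṁ·Cp·ΔT = 1430 × 1.97 × (610 − 387) = 628210 kJ/h
Converting: 628210 / 3600 s = 174.5 kW
Heating duty = 10470 kJ/min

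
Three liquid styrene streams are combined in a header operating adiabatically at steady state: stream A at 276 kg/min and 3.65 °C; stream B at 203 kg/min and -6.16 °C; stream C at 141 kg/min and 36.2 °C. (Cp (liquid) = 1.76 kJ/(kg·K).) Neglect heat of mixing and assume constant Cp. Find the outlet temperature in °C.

Adiabatic, steady state ⇒ Σ ṁᵢCp,ᵢ(T_out − Tᵢ) = 0
T_out = Σ ṁᵢCp,ᵢTᵢ / Σ ṁᵢCp,ᵢ
      = 8555.6 / 1091.2 = 7.8405 °C

T_out = 7.84 °C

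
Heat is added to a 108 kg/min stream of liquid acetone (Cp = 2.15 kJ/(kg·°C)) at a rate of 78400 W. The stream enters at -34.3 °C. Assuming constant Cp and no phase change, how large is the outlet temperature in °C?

T_out = -14.0 °C

Q = 78400 W = 4704 kJ/min
ΔT = Q/(ṁ·Cp) = 4704/(108×2.15) = 20.258 K
T_out = -34.3 + 20.258 = -14.042 °C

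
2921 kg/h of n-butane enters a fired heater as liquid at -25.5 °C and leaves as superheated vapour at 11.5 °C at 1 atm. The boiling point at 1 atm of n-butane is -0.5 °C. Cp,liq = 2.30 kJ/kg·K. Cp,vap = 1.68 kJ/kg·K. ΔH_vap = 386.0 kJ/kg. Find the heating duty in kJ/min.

liquid -25.5→-0.5 °C: 57.5 kJ/kg
vaporisation at -0.5 °C: 386 kJ/kg
vapour -0.5→11.5 °C: 20.16 kJ/kg
Δh = 57.5 + 386 + 20.16 = 463.66 kJ/kg
Q = ṁ·Δh = 2921 kg/h × 463.66 kJ/kg = 1.3544e+06 kJ/h
|Q| = 376.21 kW = 22573 kJ/min

Q = 22600 kJ/min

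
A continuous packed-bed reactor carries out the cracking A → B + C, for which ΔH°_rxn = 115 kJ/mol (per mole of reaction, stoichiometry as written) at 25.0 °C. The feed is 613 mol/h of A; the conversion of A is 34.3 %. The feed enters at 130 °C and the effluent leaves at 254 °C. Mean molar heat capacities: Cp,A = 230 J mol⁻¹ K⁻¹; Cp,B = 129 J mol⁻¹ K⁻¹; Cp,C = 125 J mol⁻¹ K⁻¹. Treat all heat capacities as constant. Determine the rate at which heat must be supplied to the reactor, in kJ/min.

Q_in = 714 kJ/min

Extent of reaction ξ = 0.343 × 613 = 210.26 mol/h
Reaction term: ξ·ΔH°_rxn = 210.26 × 115 = 24180 kJ/h
Sensible, feed 130→25 °C: -14804 kJ/h
Outlet flows (mol/h): A 402.74, B 210.26, C 210.26
Sensible, products 25→254 °C: 33442 kJ/h
Q = ΔH = 42818 kJ/h = 11.894 kW
Heat supplied = 713.64 kJ/min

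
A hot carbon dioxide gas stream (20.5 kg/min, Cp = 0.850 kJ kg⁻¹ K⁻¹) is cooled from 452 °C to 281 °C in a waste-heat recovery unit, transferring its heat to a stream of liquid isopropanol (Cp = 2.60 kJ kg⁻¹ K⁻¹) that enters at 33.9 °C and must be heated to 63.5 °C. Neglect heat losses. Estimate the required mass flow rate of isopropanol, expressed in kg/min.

Heat released by hot stream: Q = 20.5 × 0.850 × (452 − 281) = 2979.7 kJ/min
Energy balance on cold side (adiabatic exchanger): Q = ṁ_c·Cp_c·(T_c,out − T_c,in)
ṁ_c = 2979.7 / [2.60 × (63.5 − 33.9)] = 38.717 kg/min

ṁ_c = 38.7 kg/min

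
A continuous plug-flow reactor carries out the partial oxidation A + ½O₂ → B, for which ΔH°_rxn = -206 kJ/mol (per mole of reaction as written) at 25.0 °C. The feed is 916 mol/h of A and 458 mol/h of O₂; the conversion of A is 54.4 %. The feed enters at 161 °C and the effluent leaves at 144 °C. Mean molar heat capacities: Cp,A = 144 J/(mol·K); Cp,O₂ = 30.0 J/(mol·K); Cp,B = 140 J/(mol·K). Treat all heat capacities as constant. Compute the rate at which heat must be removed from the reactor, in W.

Q_out = 29500 W

Extent of reaction ξ = 0.544 × 916 = 498.3 mol/h
Reaction term: ξ·ΔH°_rxn = 498.3 × -206 = -102650 kJ/h
Sensible, feed 161→25 °C: -19808 kJ/h
Outlet flows (mol/h): A 417.7, O₂ 208.85, B 498.3
Sensible, products 25→144 °C: 16205 kJ/h
Q = ΔH = -106250 kJ/h = -29.515 kW
Heat removed = 29515 W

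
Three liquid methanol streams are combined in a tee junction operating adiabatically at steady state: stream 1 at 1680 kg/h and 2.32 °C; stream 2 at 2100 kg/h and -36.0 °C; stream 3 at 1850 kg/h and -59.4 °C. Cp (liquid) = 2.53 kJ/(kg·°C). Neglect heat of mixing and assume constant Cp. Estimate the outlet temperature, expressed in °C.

No heat crosses the boundary, so H_out = H_in.
Σ ṁᵢCp,ᵢTᵢ = 1680×2.53×2.32 + 2100×2.53×-36.0 + 1850×2.53×-59.4 = -459430
Σ ṁᵢCp,ᵢ = 1680×2.53 + 2100×2.53 + 1850×2.53 = 14244
T_out = -459430 / 14244 = -32.254 °C

T_out = -32.3 °C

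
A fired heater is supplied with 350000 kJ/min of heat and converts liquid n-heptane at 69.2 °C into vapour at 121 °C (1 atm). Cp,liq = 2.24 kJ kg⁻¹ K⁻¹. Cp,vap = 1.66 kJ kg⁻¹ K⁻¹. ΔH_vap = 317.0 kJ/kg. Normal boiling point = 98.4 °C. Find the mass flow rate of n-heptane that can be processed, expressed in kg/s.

ṁ = 13.9 kg/s

Δh = 2.24×(98.4−69.2) + 317.0 + 1.66×(121−98.4) = 419.92 kJ/kg
Q = 350000 kJ/min = 5833.3 kJ/s = 5833.3 kJ/s
ṁ = Q/Δh = 5833.3 / 419.92 = 13.891 kg/s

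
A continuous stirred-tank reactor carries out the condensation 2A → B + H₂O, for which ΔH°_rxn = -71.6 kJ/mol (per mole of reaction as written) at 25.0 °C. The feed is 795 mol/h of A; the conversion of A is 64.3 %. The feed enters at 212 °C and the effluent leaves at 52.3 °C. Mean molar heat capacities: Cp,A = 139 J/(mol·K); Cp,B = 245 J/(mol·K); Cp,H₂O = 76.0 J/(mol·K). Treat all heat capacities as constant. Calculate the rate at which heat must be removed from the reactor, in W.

Q_out = 9900 W

Extent of reaction ξ = 0.643 × 795 / 2 = 255.59 mol/h
Reaction term: ξ·ΔH°_rxn = 255.59 × -71.6 = -18300 kJ/h
Sensible, feed 212→25 °C: -20664 kJ/h
Outlet flows (mol/h): A 283.81, B 255.59, H₂O 255.59
Sensible, products 25→52.3 °C: 3316.8 kJ/h
Q = ΔH = -35648 kJ/h = -9.9022 kW
Heat removed = 9902.2 W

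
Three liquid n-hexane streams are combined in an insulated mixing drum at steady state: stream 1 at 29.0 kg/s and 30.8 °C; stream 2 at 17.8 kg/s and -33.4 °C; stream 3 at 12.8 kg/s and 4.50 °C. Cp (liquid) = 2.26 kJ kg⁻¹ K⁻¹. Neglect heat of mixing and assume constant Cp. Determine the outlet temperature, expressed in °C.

T_out = 5.98 °C

No heat crosses the boundary, so H_out = H_in.
T_out = Σ ṁᵢCp,ᵢTᵢ / Σ ṁᵢCp,ᵢ
      = 805.19 / 134.7 = 5.9779 °C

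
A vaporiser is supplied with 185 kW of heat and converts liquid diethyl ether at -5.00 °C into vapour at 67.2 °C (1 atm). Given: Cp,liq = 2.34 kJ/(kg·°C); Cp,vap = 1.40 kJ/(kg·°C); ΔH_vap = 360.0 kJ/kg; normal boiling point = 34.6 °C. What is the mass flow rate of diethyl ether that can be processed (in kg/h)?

ṁ = 1340 kg/h

Δh = 2.34×(34.6−-5.00) + 360.0 + 1.40×(67.2−34.6) = 498.3 kJ/kg
Q = 185 kW = 185 kJ/s = 666000 kJ/h
ṁ = Q/Δh = 666000 / 498.3 = 1336.5 kg/h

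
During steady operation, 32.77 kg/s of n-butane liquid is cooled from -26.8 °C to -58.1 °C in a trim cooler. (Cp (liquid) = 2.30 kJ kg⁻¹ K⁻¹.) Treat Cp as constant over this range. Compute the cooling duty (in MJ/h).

Q = ṁ·Cp·ΔT = 32.77 × 2.30 × (-58.1 − -26.8) = -2359.1 kJ/s
Cooling duty = 8492.8 MJ/h

Q_c = 8490 MJ/h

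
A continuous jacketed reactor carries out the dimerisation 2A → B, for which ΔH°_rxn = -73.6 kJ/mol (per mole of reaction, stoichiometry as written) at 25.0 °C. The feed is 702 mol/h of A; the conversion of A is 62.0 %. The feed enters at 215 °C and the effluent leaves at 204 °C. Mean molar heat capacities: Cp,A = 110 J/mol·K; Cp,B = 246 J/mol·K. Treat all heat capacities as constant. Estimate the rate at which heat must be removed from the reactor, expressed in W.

Extent of reaction ξ = 0.620 × 702 / 2 = 217.62 mol/h
Reaction term: ξ·ΔH°_rxn = 217.62 × -73.6 = -16017 kJ/h
Sensible, feed 215→25 °C: -14672 kJ/h
Outlet flows (mol/h): A 266.76, B 217.62
Sensible, products 25→204 °C: 14835 kJ/h
Q = ΔH = -15853 kJ/h = -4.4037 kW
Heat removed = 4403.7 W

Q_out = 4400 W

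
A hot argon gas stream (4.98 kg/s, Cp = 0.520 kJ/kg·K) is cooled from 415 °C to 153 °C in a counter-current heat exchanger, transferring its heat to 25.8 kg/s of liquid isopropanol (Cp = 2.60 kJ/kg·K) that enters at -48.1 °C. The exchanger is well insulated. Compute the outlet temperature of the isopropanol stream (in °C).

Heat released by hot stream: Q = 4.98 × 0.520 × (415 − 153) = 678.48 kJ/s
Energy balance on cold side (adiabatic exchanger): Q = ṁ_c·Cp_c·(T_c,out − T_c,in)
T_c,out = -48.1 + 678.48/(25.8 × 2.60) = -37.986 °C

T_c,out = -38.0 °C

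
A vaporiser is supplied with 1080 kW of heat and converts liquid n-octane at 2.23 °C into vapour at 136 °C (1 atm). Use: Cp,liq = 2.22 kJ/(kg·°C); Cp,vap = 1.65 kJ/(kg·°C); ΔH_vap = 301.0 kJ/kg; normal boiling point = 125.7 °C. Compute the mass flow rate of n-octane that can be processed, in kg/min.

Δh = 2.22×(125.7−2.23) + 301.0 + 1.65×(136−125.7) = 592.1 kJ/kg
Q = 1080 kW = 1080 kJ/s = 64800 kJ/min
ṁ = Q/Δh = 64800 / 592.1 = 109.44 kg/min

ṁ = 109 kg/min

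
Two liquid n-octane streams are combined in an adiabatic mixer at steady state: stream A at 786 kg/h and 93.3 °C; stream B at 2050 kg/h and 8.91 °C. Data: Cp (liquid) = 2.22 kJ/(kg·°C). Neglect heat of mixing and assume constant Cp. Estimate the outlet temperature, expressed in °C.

Energy balance with Q = 0: Σ ṁᵢCp,ᵢ(T_out − Tᵢ) = 0
T_out = Σ ṁᵢCp,ᵢTᵢ / Σ ṁᵢCp,ᵢ
      = 203350 / 6295.9 = 32.299 °C

T_out = 32.3 °C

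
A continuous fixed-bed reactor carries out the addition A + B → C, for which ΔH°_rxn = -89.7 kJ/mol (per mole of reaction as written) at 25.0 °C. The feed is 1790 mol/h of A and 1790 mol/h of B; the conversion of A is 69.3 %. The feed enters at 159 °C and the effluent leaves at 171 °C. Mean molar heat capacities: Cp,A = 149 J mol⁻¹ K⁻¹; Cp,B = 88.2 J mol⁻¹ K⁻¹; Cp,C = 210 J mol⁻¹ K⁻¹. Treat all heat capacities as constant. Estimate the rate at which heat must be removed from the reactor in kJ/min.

Q_out = 1850 kJ/min

Extent of reaction ξ = 0.693 × 1790 = 1240.5 mol/h
Reaction term: ξ·ΔH°_rxn = 1240.5 × -89.7 = -111270 kJ/h
Sensible, feed 159→25 °C: -56895 kJ/h
Outlet flows (mol/h): A 549.53, B 549.53, C 1240.5
Sensible, products 25→171 °C: 57064 kJ/h
Q = ΔH = -111100 kJ/h = -30.861 kW
Heat removed = 1851.7 kJ/min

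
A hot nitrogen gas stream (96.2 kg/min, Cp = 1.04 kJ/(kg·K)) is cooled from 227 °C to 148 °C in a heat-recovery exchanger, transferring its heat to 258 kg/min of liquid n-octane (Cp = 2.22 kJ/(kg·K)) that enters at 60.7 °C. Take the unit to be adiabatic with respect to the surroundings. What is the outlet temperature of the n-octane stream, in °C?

Heat released by hot stream: Q = 96.2 × 1.04 × (227 − 148) = 7903.8 kJ/min
Energy balance on cold side (adiabatic exchanger): Q = ṁ_c·Cp_c·(T_c,out − T_c,in)
T_c,out = 60.7 + 7903.8/(258 × 2.22) = 74.499 °C

T_c,out = 74.5 °C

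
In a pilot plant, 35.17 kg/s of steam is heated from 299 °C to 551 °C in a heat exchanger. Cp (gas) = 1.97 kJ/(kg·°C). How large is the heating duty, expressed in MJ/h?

Q = ṁ·Cp·ΔT = 35.17 × 1.97 × (551 − 299) = 17460 kJ/s
Heating duty = 62855 MJ/h

Q = 62900 MJ/h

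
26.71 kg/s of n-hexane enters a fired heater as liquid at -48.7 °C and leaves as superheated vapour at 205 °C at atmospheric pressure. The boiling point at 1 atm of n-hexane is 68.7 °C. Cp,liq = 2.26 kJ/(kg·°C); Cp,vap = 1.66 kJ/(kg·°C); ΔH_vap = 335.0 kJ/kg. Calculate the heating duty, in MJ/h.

Q = 79500 MJ/h

liquid -48.7→68.7 °C: 265.32 kJ/kg
vaporisation at 68.7 °C: 335 kJ/kg
vapour 68.7→205 °C: 226.26 kJ/kg
Δh = 265.32 + 335 + 226.26 = 826.58 kJ/kg
Q = ṁ·Δh = 26.71 kg/s × 826.58 kJ/kg = 22078 kJ/s
|Q| = 22078 kW = 79481 MJ/h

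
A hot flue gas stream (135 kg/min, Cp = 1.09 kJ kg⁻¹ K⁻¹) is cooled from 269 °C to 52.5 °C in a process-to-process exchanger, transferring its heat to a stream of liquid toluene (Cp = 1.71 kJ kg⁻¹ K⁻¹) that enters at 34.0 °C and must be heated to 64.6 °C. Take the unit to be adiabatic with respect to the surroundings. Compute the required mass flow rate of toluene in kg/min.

ṁ_c = 609 kg/min

Heat released by hot stream: Q = 135 × 1.09 × (269 − 52.5) = 31858 kJ/min
Energy balance on cold side (adiabatic exchanger): Q = ṁ_c·Cp_c·(T_c,out − T_c,in)
ṁ_c = 31858 / [1.71 × (64.6 − 34.0)] = 608.84 kg/min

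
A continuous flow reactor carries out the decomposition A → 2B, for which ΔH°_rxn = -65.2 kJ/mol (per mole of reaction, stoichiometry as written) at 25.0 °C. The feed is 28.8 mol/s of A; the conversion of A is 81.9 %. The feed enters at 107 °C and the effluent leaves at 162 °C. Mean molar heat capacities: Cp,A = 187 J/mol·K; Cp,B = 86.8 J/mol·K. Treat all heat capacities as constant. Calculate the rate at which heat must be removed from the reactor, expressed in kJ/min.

Q_out = 77100 kJ/min

Extent of reaction ξ = 0.819 × 28.8 = 23.587 mol/s
Reaction term: ξ·ΔH°_rxn = 23.587 × -65.2 = -1537.9 kJ/s
Sensible, feed 107→25 °C: -441.62 kJ/s
Outlet flows (mol/s): A 5.2128, B 47.174
Sensible, products 25→162 °C: 694.53 kJ/s
Q = ΔH = -1285 kJ/s = -1285 kW
Heat removed = 77099 kJ/min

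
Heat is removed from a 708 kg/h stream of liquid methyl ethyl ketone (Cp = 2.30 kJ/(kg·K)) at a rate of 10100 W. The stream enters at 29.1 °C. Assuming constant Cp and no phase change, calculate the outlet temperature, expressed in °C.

Q = 10100 W = 36360 kJ/h
ΔT = Q/(ṁ·Cp) = 36360/(708×2.30) = 22.329 K
T_out = 29.1 − 22.329 = 6.7713 °C

T_out = 6.77 °C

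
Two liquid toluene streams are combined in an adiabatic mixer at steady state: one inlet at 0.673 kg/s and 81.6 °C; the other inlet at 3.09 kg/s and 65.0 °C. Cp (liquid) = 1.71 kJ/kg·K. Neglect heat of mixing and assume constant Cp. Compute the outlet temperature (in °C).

T_out = 68.0 °C

No heat crosses the boundary, so H_out = H_in.
T_out = Σ ṁᵢCp,ᵢTᵢ / Σ ṁᵢCp,ᵢ
      = 437.36 / 6.4347 = 67.969 °C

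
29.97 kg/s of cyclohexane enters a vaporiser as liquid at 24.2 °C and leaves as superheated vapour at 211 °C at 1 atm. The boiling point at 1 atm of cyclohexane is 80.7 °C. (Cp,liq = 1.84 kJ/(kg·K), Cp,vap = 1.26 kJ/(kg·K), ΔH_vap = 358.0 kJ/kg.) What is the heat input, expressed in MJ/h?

liquid 24.2→80.7 °C: 103.96 kJ/kg
vaporisation at 80.7 °C: 358 kJ/kg
vapour 80.7→211 °C: 164.18 kJ/kg
Δh = 103.96 + 358 + 164.18 = 626.14 kJ/kg
Q = ṁ·Δh = 29.97 kg/s × 626.14 kJ/kg = 18765 kJ/s
|Q| = 18765 kW = 67555 MJ/h

Q = 67600 MJ/h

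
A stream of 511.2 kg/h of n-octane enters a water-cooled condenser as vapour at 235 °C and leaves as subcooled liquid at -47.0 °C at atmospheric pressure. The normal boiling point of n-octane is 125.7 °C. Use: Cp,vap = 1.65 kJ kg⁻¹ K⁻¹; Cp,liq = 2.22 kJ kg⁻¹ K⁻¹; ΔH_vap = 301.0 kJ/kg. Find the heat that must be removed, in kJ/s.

Q_c = 123 kJ/s

vapour 235→125.7 °C: -180.34 kJ/kg
condensation at 125.7 °C: -301 kJ/kg
liquid 125.7→-47.0 °C: -383.39 kJ/kg
Δh = -180.34 + -301 + -383.39 = -864.74 kJ/kg
Q = ṁ·Δh = 511.2 kg/h × -864.74 kJ/kg = -442050 kJ/h
|Q| = 122.79 kW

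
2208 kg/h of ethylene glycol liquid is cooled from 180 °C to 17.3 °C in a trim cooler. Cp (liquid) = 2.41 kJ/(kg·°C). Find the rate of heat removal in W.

Q_c = 240000 W

Q = ṁ·Cp·ΔT = 2208 × 2.41 × (17.3 − 180) = -865770 kJ/h
Converting: 865770 / 3600 s = 240.49 kW
Cooling duty = 240490 W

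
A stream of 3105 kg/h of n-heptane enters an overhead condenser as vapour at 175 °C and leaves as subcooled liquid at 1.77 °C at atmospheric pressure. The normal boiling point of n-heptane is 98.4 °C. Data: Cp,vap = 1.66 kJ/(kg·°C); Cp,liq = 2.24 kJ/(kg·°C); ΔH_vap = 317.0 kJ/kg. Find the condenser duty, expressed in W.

vapour 175→98.4 °C: -127.16 kJ/kg
condensation at 98.4 °C: -317 kJ/kg
liquid 98.4→1.77 °C: -216.45 kJ/kg
Δh = -127.16 + -317 + -216.45 = -660.61 kJ/kg
Q = ṁ·Δh = 3105 kg/h × -660.61 kJ/kg = -2.0512e+06 kJ/h
|Q| = 569.77 kW = 569770 W

Q_c = 570000 W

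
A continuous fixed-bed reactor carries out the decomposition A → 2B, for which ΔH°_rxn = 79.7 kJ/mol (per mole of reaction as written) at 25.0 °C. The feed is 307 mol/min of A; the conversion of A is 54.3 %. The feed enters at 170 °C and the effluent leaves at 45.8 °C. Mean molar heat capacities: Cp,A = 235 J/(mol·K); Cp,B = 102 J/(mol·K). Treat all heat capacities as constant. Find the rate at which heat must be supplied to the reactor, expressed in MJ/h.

Extent of reaction ξ = 0.543 × 307 = 166.7 mol/min
Reaction term: ξ·ΔH°_rxn = 166.7 × 79.7 = 13286 kJ/min
Sensible, feed 170→25 °C: -10461 kJ/min
Outlet flows (mol/min): A 140.3, B 333.4
Sensible, products 25→45.8 °C: 1393.1 kJ/min
Q = ΔH = 4218.2 kJ/min = 70.303 kW
Heat supplied = 253.09 MJ/h

Q_in = 253 MJ/h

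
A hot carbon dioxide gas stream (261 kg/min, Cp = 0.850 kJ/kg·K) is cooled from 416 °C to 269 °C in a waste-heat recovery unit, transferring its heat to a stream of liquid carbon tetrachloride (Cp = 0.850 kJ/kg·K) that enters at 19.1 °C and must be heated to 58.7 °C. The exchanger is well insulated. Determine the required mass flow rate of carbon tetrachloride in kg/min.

Heat released by hot stream: Q = 261 × 0.850 × (416 − 269) = 32612 kJ/min
Energy balance on cold side (adiabatic exchanger): Q = ṁ_c·Cp_c·(T_c,out − T_c,in)
ṁ_c = 32612 / [0.850 × (58.7 − 19.1)] = 968.86 kg/min

ṁ_c = 969 kg/min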